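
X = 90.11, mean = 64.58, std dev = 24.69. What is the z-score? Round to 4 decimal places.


z = (X - mu) / sigma
X - mu = 90.11 - 64.58 = 25.53
z = 25.53 / 24.69 = 851/823 ≈ 1.034022

1.0340


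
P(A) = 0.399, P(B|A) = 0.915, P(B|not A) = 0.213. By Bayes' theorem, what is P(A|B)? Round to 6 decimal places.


P(A|B) = P(B|A)*P(A) / P(B), P(B) = P(B|A)*P(A) + P(B|not A)*P(not A)
P(B|A)*P(A) = 0.915 * 0.399 = 0.365085
P(B|not A)*P(not A) = 0.213 * 0.601 = 0.128013
P(B) = 0.365085 + 0.128013 = 0.493098
P(A|B) = 0.365085 / 0.493098 ≈ 0.74039035

0.740390


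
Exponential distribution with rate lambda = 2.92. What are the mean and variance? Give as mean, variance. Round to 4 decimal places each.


mean = 1/lam, var = 1/lam^2
mean = 1 / 2.92 = 25/73 ≈ 0.342466
lam^2 = 2.92^2 = 8.5264
var = 1 / 8.5264 = 625/5329 ≈ 0.117283

0.3425, 0.1173


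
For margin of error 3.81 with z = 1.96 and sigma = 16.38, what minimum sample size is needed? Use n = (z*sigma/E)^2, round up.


z*sigma/E = 1.96 * 16.38 / 3.81 = 26754/3175 ≈ 8.426457
(z*sigma/E)^2 ≈ 71.005172
round up: n = 72

72


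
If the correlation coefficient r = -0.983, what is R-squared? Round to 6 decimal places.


R^2 = r^2 = (-0.983)^2 = 0.966289

0.966289


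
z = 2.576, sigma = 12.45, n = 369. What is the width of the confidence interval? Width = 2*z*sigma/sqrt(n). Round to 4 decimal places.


width = 2*z*sigma/sqrt(n)
2*z*sigma = 2 * 2.576 * 12.45 = 64.1424
sqrt(369) ≈ 19.209373
width = 64.1424 / 19.209373 ≈ 3.339120

3.3391


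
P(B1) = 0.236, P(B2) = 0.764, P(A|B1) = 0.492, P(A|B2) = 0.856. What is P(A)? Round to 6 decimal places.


P(A) = P(A|B1)*P(B1) + P(A|B2)*P(B2)
P(A|B1)*P(B1) = 0.492 * 0.236 = 0.116112
P(A|B2)*P(B2) = 0.856 * 0.764 = 0.653984
P(A) = 0.116112 + 0.653984 = 0.770096

0.770096


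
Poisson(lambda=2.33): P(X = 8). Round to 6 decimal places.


P = e^(-lam) * lam^k / k!
e^(-2.33) ≈ 0.09729575
lam^k = 2.33^8 ≈ 868.655089
k! = 8! = 40320
P = 0.09729575 * 868.655089 / 40320 ≈ 0.002096

0.002096


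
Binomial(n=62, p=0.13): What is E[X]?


E[X] = n*p = 62 * 0.13 = 8.06

8.06


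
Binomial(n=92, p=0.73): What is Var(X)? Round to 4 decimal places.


Var = n*p*(1-p) = 92 * 0.73 * 0.27 = 18.1332

18.1332


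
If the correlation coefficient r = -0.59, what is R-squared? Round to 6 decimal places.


R^2 = r^2 = (-0.59)^2 = 0.3481

0.348100


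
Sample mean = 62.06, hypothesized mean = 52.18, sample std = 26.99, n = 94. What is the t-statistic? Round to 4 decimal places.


t = (xbar - mu0) / (s/sqrt(n))
xbar - mu0 = 62.06 - 52.18 = 9.88
sqrt(94) ≈ 9.69535971
s/sqrt(n) = 26.99 / 9.69535971 ≈ 2.78380594
t = 9.88 / 2.78380594 ≈ 3.549098

3.5491


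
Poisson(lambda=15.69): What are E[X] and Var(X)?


E[X] = Var(X) = lambda = 15.69

15.69, 15.69


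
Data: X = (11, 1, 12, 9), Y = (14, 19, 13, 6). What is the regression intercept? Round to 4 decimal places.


a = ybar - b*xbar, where b = sum((xi-xbar)(yi-ybar)) / sum((xi-xbar)^2)
n = 4, xbar = 33/4 = 8.25, ybar = 52/4 = 13
Sxy = sum((xi-xbar)(yi-ybar)) = -46
Sxx = sum((xi-xbar)^2) = 74.75
b = Sxy / Sxx = -8/13 ≈ -0.615385
a = 13 - (-0.615385) * 8.25 = 235/13 ≈ 18.076923

18.0769


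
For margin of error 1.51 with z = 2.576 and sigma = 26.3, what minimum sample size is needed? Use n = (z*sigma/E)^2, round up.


z*sigma/E = 2.576 * 26.3 / 1.51 = 169372/3775 ≈ 44.866755
(z*sigma/E)^2 ≈ 2013.025701
round up: n = 2014

2014


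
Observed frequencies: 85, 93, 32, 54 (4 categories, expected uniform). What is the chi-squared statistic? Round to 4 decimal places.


chi2 = sum((O-E)^2/E), E = total/4
total = 264, E = 264/4 = 66
(85 - 66)^2 / 66 = 361 / 66 = 361/66 ≈ 5.469697
(93 - 66)^2 / 66 = 729 / 66 = 243/22 ≈ 11.045455
(32 - 66)^2 / 66 = 1156 / 66 = 578/33 ≈ 17.515152
(54 - 66)^2 / 66 = 144 / 66 = 24/11 ≈ 2.181818
chi2 = 1195/33 ≈ 36.212121

36.2121


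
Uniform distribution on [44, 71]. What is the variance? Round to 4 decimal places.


Var = (b-a)^2 / 12
(b-a)^2 = (71 - 44)^2 = 729
Var = 729/12 = 60.75

60.7500


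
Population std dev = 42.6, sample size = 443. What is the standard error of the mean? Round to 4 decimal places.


SE = sigma / sqrt(n)
sqrt(443) ≈ 21.047565
SE = 42.6 / 21.047565 ≈ 2.023987

2.0240


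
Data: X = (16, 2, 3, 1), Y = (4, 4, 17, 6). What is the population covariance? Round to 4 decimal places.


Cov = (1/n)*sum((xi-xbar)(yi-ybar))
n = 4, xbar = 22/4 = 5.5, ybar = 31/4 = 7.75
sum((xi-xbar)(yi-ybar)) = -41.5
Cov = -41.5 / 4 = -10.375

-10.3750


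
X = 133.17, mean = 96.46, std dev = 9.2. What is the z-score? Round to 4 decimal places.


z = (X - mu) / sigma
X - mu = 133.17 - 96.46 = 36.71
z = 36.71 / 9.2 = 3671/920 ≈ 3.990217

3.9902


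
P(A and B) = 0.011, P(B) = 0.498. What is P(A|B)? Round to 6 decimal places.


P(A|B) = P(A and B) / P(B) = 0.011 / 0.498 = 11/498 ≈ 0.02208835

0.022088


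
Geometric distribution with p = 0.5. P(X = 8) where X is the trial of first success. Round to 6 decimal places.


P = (1-p)^(k-1) * p
(1-p)^(k-1) = 0.5^7 = 0.0078125
P = 0.0078125 * 0.5 = 0.00390625

0.003906


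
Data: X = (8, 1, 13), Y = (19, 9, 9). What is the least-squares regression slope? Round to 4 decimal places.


b = sum((xi-xbar)(yi-ybar)) / sum((xi-xbar)^2)
n = 3, xbar = 22/3 ≈ 7.333333, ybar = 37/3 ≈ 12.333333
Sxy = sum((xi-xbar)(yi-ybar)) = 20/3 ≈ 6.666667
Sxx = sum((xi-xbar)^2) = 218/3 ≈ 72.666667
b = Sxy / Sxx = 10/109 ≈ 0.091743

0.0917


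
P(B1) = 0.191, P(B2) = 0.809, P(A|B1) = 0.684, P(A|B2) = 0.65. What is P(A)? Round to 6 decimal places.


P(A) = P(A|B1)*P(B1) + P(A|B2)*P(B2)
P(A|B1)*P(B1) = 0.684 * 0.191 = 0.130644
P(A|B2)*P(B2) = 0.65 * 0.809 = 0.52585
P(A) = 0.130644 + 0.52585 = 0.656494

0.656494


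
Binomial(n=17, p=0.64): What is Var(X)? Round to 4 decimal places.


Var = n*p*(1-p) = 17 * 0.64 * 0.36 = 3.9168

3.9168


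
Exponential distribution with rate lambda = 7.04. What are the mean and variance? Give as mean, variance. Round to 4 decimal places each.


mean = 1/lam, var = 1/lam^2
mean = 1 / 7.04 = 25/176 ≈ 0.142045
lam^2 = 7.04^2 = 49.5616
var = 1 / 49.5616 ≈ 0.020177

0.1420, 0.0202


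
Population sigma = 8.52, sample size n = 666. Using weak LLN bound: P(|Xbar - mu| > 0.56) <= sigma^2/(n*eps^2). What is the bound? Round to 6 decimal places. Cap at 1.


bound = min(1, sigma^2/(n*eps^2))
sigma^2 = 8.52^2 = 72.5904
n*eps^2 = 666 * 0.56^2 = 666 * 0.3136 = 208.8576
sigma^2/(n*eps^2) = 72.5904 / 208.8576 ≈ 0.34755929

0.347559


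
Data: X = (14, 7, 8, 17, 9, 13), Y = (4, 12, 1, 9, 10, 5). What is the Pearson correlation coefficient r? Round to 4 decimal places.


r = sum((xi-xbar)(yi-ybar)) / sqrt(sum((xi-xbar)^2) * sum((yi-ybar)^2))
n = 6, xbar = 68/6 = 34/3 ≈ 11.333333, ybar = 41/6 ≈ 6.833333
Sxy = sum((xi-xbar)(yi-ybar)) = -26/3 ≈ -8.666667
Sxx = sum((xi-xbar)^2) = 232/3 ≈ 77.333333
Syy = sum((yi-ybar)^2) = 521/6 ≈ 86.833333
sqrt(Sxx*Syy) ≈ 81.945782
r = Sxy / sqrt(Sxx*Syy) = -8.666667 / 81.945782 ≈ -0.105761

-0.1058


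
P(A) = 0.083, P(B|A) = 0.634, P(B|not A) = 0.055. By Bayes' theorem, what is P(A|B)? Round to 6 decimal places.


P(A|B) = P(B|A)*P(A) / P(B), P(B) = P(B|A)*P(A) + P(B|not A)*P(not A)
P(B|A)*P(A) = 0.634 * 0.083 = 0.052622
P(B|not A)*P(not A) = 0.055 * 0.917 = 0.050435
P(B) = 0.052622 + 0.050435 = 0.103057
P(A|B) = 0.052622 / 0.103057 ≈ 0.51061063

0.510611


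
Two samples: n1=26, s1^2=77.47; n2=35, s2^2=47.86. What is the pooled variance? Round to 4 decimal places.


sp^2 = ((n1-1)*s1^2 + (n2-1)*s2^2)/(n1+n2-2)
(n1-1)*s1^2 = 25 * 77.47 = 1936.75
(n2-1)*s2^2 = 34 * 47.86 = 1627.24
numerator = 1936.75 + 1627.24 = 3563.99
n1+n2-2 = 59
sp^2 = 3563.99 / 59 = 356399/5900 ≈ 60.406610

60.4066


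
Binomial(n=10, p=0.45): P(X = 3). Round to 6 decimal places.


P = C(n,k) * p^k * (1-p)^(n-k)
C(10,3) = 120
p^k = 0.45^3 = 0.091125
(1-p)^(n-k) = 0.55^7 ≈ 0.01522435
P = 120 * 0.091125 * 0.01522435 ≈ 0.166478

0.166478


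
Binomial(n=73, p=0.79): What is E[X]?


E[X] = n*p = 73 * 0.79 = 57.67

57.67


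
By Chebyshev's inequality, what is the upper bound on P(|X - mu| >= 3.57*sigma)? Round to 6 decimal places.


P <= 1/k^2
k^2 = 3.57^2 = 12.7449
1/k^2 = 1 / 12.7449 ≈ 0.07846276

0.078463


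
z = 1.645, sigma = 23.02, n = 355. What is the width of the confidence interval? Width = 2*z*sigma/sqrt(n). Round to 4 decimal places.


width = 2*z*sigma/sqrt(n)
2*z*sigma = 2 * 1.645 * 23.02 = 75.7358
sqrt(355) ≈ 18.841444
width = 75.7358 / 18.841444 ≈ 4.019639

4.0196


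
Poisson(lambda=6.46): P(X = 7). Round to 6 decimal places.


P = e^(-lam) * lam^k / k!
e^(-6.46) ≈ 0.001564796
lam^k = 6.46^7 ≈ 469491.383313
k! = 7! = 5040
P = 0.001564796 * 469491.383313 / 5040 ≈ 0.145765

0.145765


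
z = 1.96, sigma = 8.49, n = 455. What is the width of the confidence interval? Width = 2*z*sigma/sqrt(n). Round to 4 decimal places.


width = 2*z*sigma/sqrt(n)
2*z*sigma = 2 * 1.96 * 8.49 = 33.2808
sqrt(455) ≈ 21.330729
width = 33.2808 / 21.330729 ≈ 1.560228

1.5602


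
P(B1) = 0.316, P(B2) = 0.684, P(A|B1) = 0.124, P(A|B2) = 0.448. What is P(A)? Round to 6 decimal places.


P(A) = P(A|B1)*P(B1) + P(A|B2)*P(B2)
P(A|B1)*P(B1) = 0.124 * 0.316 = 0.039184
P(A|B2)*P(B2) = 0.448 * 0.684 = 0.306432
P(A) = 0.039184 + 0.306432 = 0.345616

0.345616


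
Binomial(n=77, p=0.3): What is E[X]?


E[X] = n*p = 77 * 0.3 = 23.1

23.1


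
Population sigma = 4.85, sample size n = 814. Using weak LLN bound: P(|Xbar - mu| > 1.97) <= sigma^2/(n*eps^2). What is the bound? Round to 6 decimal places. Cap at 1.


bound = min(1, sigma^2/(n*eps^2))
sigma^2 = 4.85^2 = 23.5225
n*eps^2 = 814 * 1.97^2 = 814 * 3.8809 = 3159.0526
sigma^2/(n*eps^2) = 23.5225 / 3159.0526 ≈ 0.00744606

0.007446


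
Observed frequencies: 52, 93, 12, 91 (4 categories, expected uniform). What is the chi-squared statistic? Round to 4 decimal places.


chi2 = sum((O-E)^2/E), E = total/4
total = 248, E = 248/4 = 62
(52 - 62)^2 / 62 = 100 / 62 = 50/31 ≈ 1.612903
(93 - 62)^2 / 62 = 961 / 62 = 15.5
(12 - 62)^2 / 62 = 2500 / 62 = 1250/31 ≈ 40.322581
(91 - 62)^2 / 62 = 841 / 62 = 841/62 ≈ 13.564516
chi2 = 71

71.0000


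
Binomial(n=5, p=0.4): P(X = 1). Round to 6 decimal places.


P = C(n,k) * p^k * (1-p)^(n-k)
C(5,1) = 5
p^k = 0.4^1 = 0.4
(1-p)^(n-k) = 0.6^4 = 0.1296
P = 5 * 0.4 * 0.1296 = 0.2592

0.259200


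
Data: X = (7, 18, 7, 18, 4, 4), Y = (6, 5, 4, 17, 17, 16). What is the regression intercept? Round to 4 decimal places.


a = ybar - b*xbar, where b = sum((xi-xbar)(yi-ybar)) / sum((xi-xbar)^2)
n = 6, xbar = 58/6 = 29/3 ≈ 9.666667, ybar = 65/6 ≈ 10.833333
Sxy = sum((xi-xbar)(yi-ybar)) = -91/3 ≈ -30.333333
Sxx = sum((xi-xbar)^2) = 652/3 ≈ 217.333333
b = Sxy / Sxx = -91/652 ≈ -0.139571
a = 10.833333 - (-0.139571) * 9.666667 = 7943/652 ≈ 12.182515

12.1825


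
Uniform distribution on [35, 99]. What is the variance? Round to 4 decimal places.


Var = (b-a)^2 / 12
(b-a)^2 = (99 - 35)^2 = 4096
Var = 4096/12 ≈ 341.333333

341.3333


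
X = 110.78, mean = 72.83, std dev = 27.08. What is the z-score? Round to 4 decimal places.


z = (X - mu) / sigma
X - mu = 110.78 - 72.83 = 37.95
z = 37.95 / 27.08 = 3795/2708 ≈ 1.401403

1.4014


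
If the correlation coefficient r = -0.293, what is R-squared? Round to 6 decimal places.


R^2 = r^2 = (-0.293)^2 = 0.085849

0.085849


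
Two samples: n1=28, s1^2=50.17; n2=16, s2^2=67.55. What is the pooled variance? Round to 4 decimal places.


sp^2 = ((n1-1)*s1^2 + (n2-1)*s2^2)/(n1+n2-2)
(n1-1)*s1^2 = 27 * 50.17 = 1354.59
(n2-1)*s2^2 = 15 * 67.55 = 1013.25
numerator = 1354.59 + 1013.25 = 2367.84
n1+n2-2 = 42
sp^2 = 2367.84 / 42 = 9866/175 ≈ 56.377143

56.3771


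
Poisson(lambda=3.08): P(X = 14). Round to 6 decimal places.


P = e^(-lam) * lam^k / k!
e^(-3.08) ≈ 0.04595926
lam^k = 3.08^14 ≈ 6913692.045773
k! = 14! = 87178291200
P = 0.04595926 * 6913692.045773 / 87178291200 ≈ 0.000004

0.000004


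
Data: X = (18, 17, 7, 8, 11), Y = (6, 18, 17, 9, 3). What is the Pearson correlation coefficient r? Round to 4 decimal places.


r = sum((xi-xbar)(yi-ybar)) / sqrt(sum((xi-xbar)^2) * sum((yi-ybar)^2))
n = 5, xbar = 61/5 = 12.2, ybar = 53/5 = 10.6
Sxy = sum((xi-xbar)(yi-ybar)) = -8.6
Sxx = sum((xi-xbar)^2) = 102.8
Syy = sum((yi-ybar)^2) = 177.2
sqrt(Sxx*Syy) ≈ 134.967255
r = Sxy / sqrt(Sxx*Syy) = -8.6 / 134.967255 ≈ -0.063719

-0.0637


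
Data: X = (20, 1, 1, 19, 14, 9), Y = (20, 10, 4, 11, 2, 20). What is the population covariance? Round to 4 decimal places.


Cov = (1/n)*sum((xi-xbar)(yi-ybar))
n = 6, xbar = 64/6 = 32/3 ≈ 10.666667, ybar = 67/6 ≈ 11.166667
sum((xi-xbar)(yi-ybar)) = 349/3 ≈ 116.333333
Cov = 116.333333 / 6 = 349/18 ≈ 19.388889

19.3889


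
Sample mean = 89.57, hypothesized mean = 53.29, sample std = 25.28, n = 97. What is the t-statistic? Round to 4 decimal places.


t = (xbar - mu0) / (s/sqrt(n))
xbar - mu0 = 89.57 - 53.29 = 36.28
sqrt(97) ≈ 9.84885780
s/sqrt(n) = 25.28 / 9.84885780 ≈ 2.56679511
t = 36.28 / 2.56679511 ≈ 14.134358

14.1344


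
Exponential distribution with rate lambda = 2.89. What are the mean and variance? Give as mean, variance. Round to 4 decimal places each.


mean = 1/lam, var = 1/lam^2
mean = 1 / 2.89 = 100/289 ≈ 0.346021
lam^2 = 2.89^2 = 8.3521
var = 1 / 8.3521 ≈ 0.119730

0.3460, 0.1197


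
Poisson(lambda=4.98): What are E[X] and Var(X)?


E[X] = Var(X) = lambda = 4.98

4.98, 4.98


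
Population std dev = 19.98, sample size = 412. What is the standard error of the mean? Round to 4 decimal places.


SE = sigma / sqrt(n)
sqrt(412) ≈ 20.297783
SE = 19.98 / 20.297783 ≈ 0.984344

0.9843


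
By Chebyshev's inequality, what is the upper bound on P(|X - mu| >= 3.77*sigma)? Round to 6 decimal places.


P <= 1/k^2
k^2 = 3.77^2 = 14.2129
1/k^2 = 1 / 14.2129 ≈ 0.07035862

0.070359


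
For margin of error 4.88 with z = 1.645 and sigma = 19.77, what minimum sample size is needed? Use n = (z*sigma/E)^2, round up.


z*sigma/E = 1.645 * 19.77 / 4.88 ≈ 6.664273
(z*sigma/E)^2 ≈ 44.412529
round up: n = 45

45


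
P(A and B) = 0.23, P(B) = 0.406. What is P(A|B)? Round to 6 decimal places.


P(A|B) = P(A and B) / P(B) = 0.23 / 0.406 = 115/203 ≈ 0.56650246

0.566502


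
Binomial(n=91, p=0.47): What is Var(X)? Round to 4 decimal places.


Var = n*p*(1-p) = 91 * 0.47 * 0.53 = 22.6681

22.6681


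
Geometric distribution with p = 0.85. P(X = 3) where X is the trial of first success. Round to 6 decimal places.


P = (1-p)^(k-1) * p
(1-p)^(k-1) = 0.15^2 = 0.0225
P = 0.0225 * 0.85 = 0.019125

0.019125


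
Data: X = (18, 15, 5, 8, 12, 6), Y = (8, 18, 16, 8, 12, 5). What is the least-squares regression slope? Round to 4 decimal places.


b = sum((xi-xbar)(yi-ybar)) / sum((xi-xbar)^2)
n = 6, xbar = 64/6 = 32/3 ≈ 10.666667, ybar = 67/6 ≈ 11.166667
Sxy = sum((xi-xbar)(yi-ybar)) = 52/3 ≈ 17.333333
Sxx = sum((xi-xbar)^2) = 406/3 ≈ 135.333333
b = Sxy / Sxx = 26/203 ≈ 0.128079

0.1281


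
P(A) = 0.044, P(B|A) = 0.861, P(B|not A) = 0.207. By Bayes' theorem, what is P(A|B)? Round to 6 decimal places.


P(A|B) = P(B|A)*P(A) / P(B), P(B) = P(B|A)*P(A) + P(B|not A)*P(not A)
P(B|A)*P(A) = 0.861 * 0.044 = 0.037884
P(B|not A)*P(not A) = 0.207 * 0.956 = 0.197892
P(B) = 0.037884 + 0.197892 = 0.235776
P(A|B) = 0.037884 / 0.235776 ≈ 0.16067793

0.160678


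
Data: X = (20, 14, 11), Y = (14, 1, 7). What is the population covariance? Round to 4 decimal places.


Cov = (1/n)*sum((xi-xbar)(yi-ybar))
n = 3, xbar = 45/3 = 15, ybar = 22/3 ≈ 7.333333
sum((xi-xbar)(yi-ybar)) = 41
Cov = 41 / 3 = 41/3 ≈ 13.666667

13.6667


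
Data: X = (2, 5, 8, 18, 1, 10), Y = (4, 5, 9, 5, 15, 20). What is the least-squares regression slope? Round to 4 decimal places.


b = sum((xi-xbar)(yi-ybar)) / sum((xi-xbar)^2)
n = 6, xbar = 44/6 = 22/3 ≈ 7.333333, ybar = 58/6 = 29/3 ≈ 9.666667
Sxy = sum((xi-xbar)(yi-ybar)) = -46/3 ≈ -15.333333
Sxx = sum((xi-xbar)^2) = 586/3 ≈ 195.333333
b = Sxy / Sxx = -23/293 ≈ -0.078498

-0.0785


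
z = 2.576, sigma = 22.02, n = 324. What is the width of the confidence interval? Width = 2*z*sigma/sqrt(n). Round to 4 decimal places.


width = 2*z*sigma/sqrt(n)
2*z*sigma = 2 * 2.576 * 22.02 = 113.44704
sqrt(324) = 18
width = 113.44704 / 18 = 59087/9375 ≈ 6.302613

6.3026


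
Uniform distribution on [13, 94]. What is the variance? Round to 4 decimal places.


Var = (b-a)^2 / 12
(b-a)^2 = (94 - 13)^2 = 6561
Var = 6561/12 = 546.75

546.7500


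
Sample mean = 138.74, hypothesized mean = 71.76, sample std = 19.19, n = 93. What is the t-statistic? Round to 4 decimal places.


t = (xbar - mu0) / (s/sqrt(n))
xbar - mu0 = 138.74 - 71.76 = 66.98
sqrt(93) ≈ 9.64365076
s/sqrt(n) = 19.19 / 9.64365076 ≈ 1.98991030
t = 66.98 / 1.98991030 ≈ 33.659809

33.6598


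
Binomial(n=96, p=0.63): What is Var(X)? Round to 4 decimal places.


Var = n*p*(1-p) = 96 * 0.63 * 0.37 = 22.3776

22.3776


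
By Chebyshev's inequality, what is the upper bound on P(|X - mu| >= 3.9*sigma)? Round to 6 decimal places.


P <= 1/k^2
k^2 = 3.9^2 = 15.21
1/k^2 = 1 / 15.21 = 100/1521 ≈ 0.06574622

0.065746


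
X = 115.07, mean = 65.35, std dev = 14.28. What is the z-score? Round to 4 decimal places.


z = (X - mu) / sigma
X - mu = 115.07 - 65.35 = 49.72
z = 49.72 / 14.28 = 1243/357 ≈ 3.481793

3.4818


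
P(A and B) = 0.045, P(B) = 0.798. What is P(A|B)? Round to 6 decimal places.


P(A|B) = P(A and B) / P(B) = 0.045 / 0.798 = 15/266 ≈ 0.05639098

0.056391


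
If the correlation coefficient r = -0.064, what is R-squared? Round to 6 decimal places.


R^2 = r^2 = (-0.064)^2 = 0.004096

0.004096


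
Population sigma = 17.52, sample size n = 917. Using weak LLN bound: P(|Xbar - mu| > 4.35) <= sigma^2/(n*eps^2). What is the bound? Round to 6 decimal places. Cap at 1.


bound = min(1, sigma^2/(n*eps^2))
sigma^2 = 17.52^2 = 306.9504
n*eps^2 = 917 * 4.35^2 = 917 * 18.9225 = 17351.9325
sigma^2/(n*eps^2) = 306.9504 / 17351.9325 ≈ 0.01768970

0.017690


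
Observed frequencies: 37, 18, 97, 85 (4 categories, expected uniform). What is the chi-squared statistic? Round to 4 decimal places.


chi2 = sum((O-E)^2/E), E = total/4
total = 237, E = 237/4 = 59.25
(37 - 59.25)^2 / 59.25 = 495.0625 / 59.25 = 7921/948 ≈ 8.355485
(18 - 59.25)^2 / 59.25 = 1701.5625 / 59.25 = 9075/316 ≈ 28.718354
(97 - 59.25)^2 / 59.25 = 1425.0625 / 59.25 = 22801/948 ≈ 24.051688
(85 - 59.25)^2 / 59.25 = 663.0625 / 59.25 = 10609/948 ≈ 11.190928
chi2 = 5713/79 ≈ 72.316456

72.3165


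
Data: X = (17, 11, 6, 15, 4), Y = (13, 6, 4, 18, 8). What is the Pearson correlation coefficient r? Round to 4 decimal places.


r = sum((xi-xbar)(yi-ybar)) / sqrt(sum((xi-xbar)^2) * sum((yi-ybar)^2))
n = 5, xbar = 53/5 = 10.6, ybar = 49/5 = 9.8
Sxy = sum((xi-xbar)(yi-ybar)) = 93.6
Sxx = sum((xi-xbar)^2) = 125.2
Syy = sum((yi-ybar)^2) = 128.8
sqrt(Sxx*Syy) ≈ 126.987243
r = Sxy / sqrt(Sxx*Syy) = 93.6 / 126.987243 ≈ 0.737082

0.7371


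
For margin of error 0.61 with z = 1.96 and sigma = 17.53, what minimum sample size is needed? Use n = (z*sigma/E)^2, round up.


z*sigma/E = 1.96 * 17.53 / 0.61 = 85897/1525 ≈ 56.325902
(z*sigma/E)^2 ≈ 3172.607195
round up: n = 3173

3173


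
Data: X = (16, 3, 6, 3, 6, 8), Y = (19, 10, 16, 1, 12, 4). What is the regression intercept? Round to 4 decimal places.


a = ybar - b*xbar, where b = sum((xi-xbar)(yi-ybar)) / sum((xi-xbar)^2)
n = 6, xbar = 42/6 = 7, ybar = 62/6 = 31/3 ≈ 10.333333
Sxy = sum((xi-xbar)(yi-ybar)) = 103
Sxx = sum((xi-xbar)^2) = 116
b = Sxy / Sxx = 103/116 ≈ 0.887931
a = 10.333333 - 0.887931 * 7 = 1433/348 ≈ 4.117816

4.1178


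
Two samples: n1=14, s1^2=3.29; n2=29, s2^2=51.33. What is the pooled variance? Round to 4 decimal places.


sp^2 = ((n1-1)*s1^2 + (n2-1)*s2^2)/(n1+n2-2)
(n1-1)*s1^2 = 13 * 3.29 = 42.77
(n2-1)*s2^2 = 28 * 51.33 = 1437.24
numerator = 42.77 + 1437.24 = 1480.01
n1+n2-2 = 41
sp^2 = 1480.01 / 41 = 148001/4100 ≈ 36.097805

36.0978


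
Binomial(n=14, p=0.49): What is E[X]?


E[X] = n*p = 14 * 0.49 = 6.86

6.86


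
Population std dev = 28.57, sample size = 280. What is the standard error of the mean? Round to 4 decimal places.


SE = sigma / sqrt(n)
sqrt(280) ≈ 16.733201
SE = 28.57 / 16.733201 ≈ 1.707384

1.7074


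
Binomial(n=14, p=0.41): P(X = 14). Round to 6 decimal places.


P = C(n,k) * p^k * (1-p)^(n-k)
C(14,14) = 1
p^k = 0.41^14 ≈ 0.000003792923
(1-p)^(n-k) = 0.59^0 = 1
P = 1 * 0.000003792923 * 1 ≈ 0.000004

0.000004


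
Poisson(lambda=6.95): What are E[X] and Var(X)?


E[X] = Var(X) = lambda = 6.95

6.95, 6.95


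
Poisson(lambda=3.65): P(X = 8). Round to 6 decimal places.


P = e^(-lam) * lam^k / k!
e^(-3.65) ≈ 0.02599113
lam^k = 3.65^8 ≈ 31502.347340
k! = 8! = 40320
P = 0.02599113 * 31502.347340 / 40320 ≈ 0.020307

0.020307


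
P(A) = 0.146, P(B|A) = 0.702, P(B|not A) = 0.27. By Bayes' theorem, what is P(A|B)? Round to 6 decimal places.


P(A|B) = P(B|A)*P(A) / P(B), P(B) = P(B|A)*P(A) + P(B|not A)*P(not A)
P(B|A)*P(A) = 0.702 * 0.146 = 0.102492
P(B|not A)*P(not A) = 0.27 * 0.854 = 0.23058
P(B) = 0.102492 + 0.23058 = 0.333072
P(A|B) = 0.102492 / 0.333072 = 949/3084 ≈ 0.30771725

0.307717


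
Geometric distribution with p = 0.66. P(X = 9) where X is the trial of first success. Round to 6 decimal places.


P = (1-p)^(k-1) * p
(1-p)^(k-1) = 0.34^8 ≈ 0.0001785794
P = 0.0001785794 * 0.66 ≈ 0.0001178624

0.000118


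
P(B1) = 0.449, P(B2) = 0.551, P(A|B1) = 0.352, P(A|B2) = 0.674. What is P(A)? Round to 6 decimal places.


P(A) = P(A|B1)*P(B1) + P(A|B2)*P(B2)
P(A|B1)*P(B1) = 0.352 * 0.449 = 0.158048
P(A|B2)*P(B2) = 0.674 * 0.551 = 0.371374
P(A) = 0.158048 + 0.371374 = 0.529422

0.529422


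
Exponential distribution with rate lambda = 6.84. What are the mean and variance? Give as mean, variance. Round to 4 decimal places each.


mean = 1/lam, var = 1/lam^2
mean = 1 / 6.84 = 25/171 ≈ 0.146199
lam^2 = 6.84^2 = 46.7856
var = 1 / 46.7856 ≈ 0.021374

0.1462, 0.0214


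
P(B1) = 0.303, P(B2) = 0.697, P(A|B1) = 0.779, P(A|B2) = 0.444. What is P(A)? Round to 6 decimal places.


P(A) = P(A|B1)*P(B1) + P(A|B2)*P(B2)
P(A|B1)*P(B1) = 0.779 * 0.303 = 0.236037
P(A|B2)*P(B2) = 0.444 * 0.697 = 0.309468
P(A) = 0.236037 + 0.309468 = 0.545505

0.545505


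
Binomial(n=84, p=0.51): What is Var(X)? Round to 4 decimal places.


Var = n*p*(1-p) = 84 * 0.51 * 0.49 = 20.9916

20.9916


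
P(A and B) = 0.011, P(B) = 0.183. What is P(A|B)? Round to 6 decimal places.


P(A|B) = P(A and B) / P(B) = 0.011 / 0.183 = 11/183 ≈ 0.06010929

0.060109


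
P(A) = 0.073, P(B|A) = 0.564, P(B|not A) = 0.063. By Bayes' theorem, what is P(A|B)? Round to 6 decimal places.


P(A|B) = P(B|A)*P(A) / P(B), P(B) = P(B|A)*P(A) + P(B|not A)*P(not A)
P(B|A)*P(A) = 0.564 * 0.073 = 0.041172
P(B|not A)*P(not A) = 0.063 * 0.927 = 0.058401
P(B) = 0.041172 + 0.058401 = 0.099573
P(A|B) = 0.041172 / 0.099573 ≈ 0.41348558

0.413486


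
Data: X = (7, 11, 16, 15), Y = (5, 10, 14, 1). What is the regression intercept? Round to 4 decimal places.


a = ybar - b*xbar, where b = sum((xi-xbar)(yi-ybar)) / sum((xi-xbar)^2)
n = 4, xbar = 49/4 = 12.25, ybar = 30/4 = 7.5
Sxy = sum((xi-xbar)(yi-ybar)) = 16.5
Sxx = sum((xi-xbar)^2) = 50.75
b = Sxy / Sxx = 66/203 ≈ 0.325123
a = 7.5 - 0.325123 * 12.25 = 102/29 ≈ 3.517241

3.5172


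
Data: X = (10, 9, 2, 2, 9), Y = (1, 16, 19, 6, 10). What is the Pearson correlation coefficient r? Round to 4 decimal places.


r = sum((xi-xbar)(yi-ybar)) / sqrt(sum((xi-xbar)^2) * sum((yi-ybar)^2))
n = 5, xbar = 32/5 = 6.4, ybar = 52/5 = 10.4
Sxy = sum((xi-xbar)(yi-ybar)) = -38.8
Sxx = sum((xi-xbar)^2) = 65.2
Syy = sum((yi-ybar)^2) = 213.2
sqrt(Sxx*Syy) ≈ 117.900975
r = Sxy / sqrt(Sxx*Syy) = -38.8 / 117.900975 ≈ -0.329090

-0.3291


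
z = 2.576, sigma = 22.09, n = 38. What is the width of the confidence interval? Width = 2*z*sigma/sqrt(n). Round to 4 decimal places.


width = 2*z*sigma/sqrt(n)
2*z*sigma = 2 * 2.576 * 22.09 = 113.80768
sqrt(38) ≈ 6.164414
width = 113.80768 / 6.164414 ≈ 18.462044

18.4620


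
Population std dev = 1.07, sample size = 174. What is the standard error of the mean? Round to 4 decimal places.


SE = sigma / sqrt(n)
sqrt(174) ≈ 13.190906
SE = 1.07 / 13.190906 ≈ 0.081116

0.0811


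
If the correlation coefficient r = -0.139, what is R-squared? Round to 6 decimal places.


R^2 = r^2 = (-0.139)^2 = 0.019321

0.019321


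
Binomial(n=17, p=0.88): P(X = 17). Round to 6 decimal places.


P = C(n,k) * p^k * (1-p)^(n-k)
C(17,17) = 1
p^k = 0.88^17 ≈ 0.1138166
(1-p)^(n-k) = 0.12^0 = 1
P = 1 * 0.1138166 * 1 ≈ 0.113817

0.113817


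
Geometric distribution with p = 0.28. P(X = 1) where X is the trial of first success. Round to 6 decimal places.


P = (1-p)^(k-1) * p
(1-p)^(k-1) = 0.72^0 = 1
P = 1 * 0.28 = 0.28

0.280000


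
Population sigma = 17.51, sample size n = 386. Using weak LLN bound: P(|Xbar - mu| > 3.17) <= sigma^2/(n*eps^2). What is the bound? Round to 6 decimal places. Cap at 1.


bound = min(1, sigma^2/(n*eps^2))
sigma^2 = 17.51^2 = 306.6001
n*eps^2 = 386 * 3.17^2 = 386 * 10.0489 = 3878.8754
sigma^2/(n*eps^2) = 306.6001 / 3878.8754 ≈ 0.07904355

0.079044


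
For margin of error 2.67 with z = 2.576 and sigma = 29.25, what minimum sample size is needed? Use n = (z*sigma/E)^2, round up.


z*sigma/E = 2.576 * 29.25 / 2.67 = 12558/445 ≈ 28.220225
(z*sigma/E)^2 ≈ 796.381083
round up: n = 797

797


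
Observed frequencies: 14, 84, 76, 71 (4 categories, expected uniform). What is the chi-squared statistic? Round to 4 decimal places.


chi2 = sum((O-E)^2/E), E = total/4
total = 245, E = 245/4 = 61.25
(14 - 61.25)^2 / 61.25 = 2232.5625 / 61.25 = 36.45
(84 - 61.25)^2 / 61.25 = 517.5625 / 61.25 = 8.45
(76 - 61.25)^2 / 61.25 = 217.5625 / 61.25 = 3481/980 ≈ 3.552041
(71 - 61.25)^2 / 61.25 = 95.0625 / 61.25 = 1521/980 ≈ 1.552041
chi2 = 12251/245 ≈ 50.004082

50.0041


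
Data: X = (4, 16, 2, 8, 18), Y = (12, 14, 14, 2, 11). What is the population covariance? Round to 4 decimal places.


Cov = (1/n)*sum((xi-xbar)(yi-ybar))
n = 5, xbar = 48/5 = 9.6, ybar = 53/5 = 10.6
sum((xi-xbar)(yi-ybar)) = 5.2
Cov = 5.2 / 5 = 1.04

1.0400


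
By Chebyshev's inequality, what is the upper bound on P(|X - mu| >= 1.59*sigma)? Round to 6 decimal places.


P <= 1/k^2
k^2 = 1.59^2 = 2.5281
1/k^2 = 1 / 2.5281 ≈ 0.39555397

0.395554


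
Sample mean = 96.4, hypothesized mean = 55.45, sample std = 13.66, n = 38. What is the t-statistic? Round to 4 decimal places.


t = (xbar - mu0) / (s/sqrt(n))
xbar - mu0 = 96.4 - 55.45 = 40.95
sqrt(38) ≈ 6.16441400
s/sqrt(n) = 13.66 / 6.16441400 ≈ 2.21594461
t = 40.95 / 2.21594461 ≈ 18.479704

18.4797


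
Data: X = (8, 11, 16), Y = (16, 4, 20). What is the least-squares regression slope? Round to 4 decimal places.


b = sum((xi-xbar)(yi-ybar)) / sum((xi-xbar)^2)
n = 3, xbar = 35/3 ≈ 11.666667, ybar = 40/3 ≈ 13.333333
Sxy = sum((xi-xbar)(yi-ybar)) = 76/3 ≈ 25.333333
Sxx = sum((xi-xbar)^2) = 98/3 ≈ 32.666667
b = Sxy / Sxx = 38/49 ≈ 0.775510

0.7755


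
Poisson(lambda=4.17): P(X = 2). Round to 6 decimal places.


P = e^(-lam) * lam^k / k!
e^(-4.17) ≈ 0.01545226
lam^k = 4.17^2 = 17.3889
k! = 2! = 2
P = 0.01545226 * 17.3889 / 2 ≈ 0.134349

0.134349


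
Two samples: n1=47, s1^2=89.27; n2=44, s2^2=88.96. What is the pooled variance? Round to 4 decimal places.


sp^2 = ((n1-1)*s1^2 + (n2-1)*s2^2)/(n1+n2-2)
(n1-1)*s1^2 = 46 * 89.27 = 4106.42
(n2-1)*s2^2 = 43 * 88.96 = 3825.28
numerator = 4106.42 + 3825.28 = 7931.7
n1+n2-2 = 89
sp^2 = 7931.7 / 89 = 79317/890 ≈ 89.120225

89.1202


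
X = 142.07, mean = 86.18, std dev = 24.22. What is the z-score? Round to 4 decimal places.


z = (X - mu) / sigma
X - mu = 142.07 - 86.18 = 55.89
z = 55.89 / 24.22 = 5589/2422 ≈ 2.307597

2.3076


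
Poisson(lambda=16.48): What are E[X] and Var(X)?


E[X] = Var(X) = lambda = 16.48

16.48, 16.48


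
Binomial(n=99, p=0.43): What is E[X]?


E[X] = n*p = 99 * 0.43 = 42.57

42.57


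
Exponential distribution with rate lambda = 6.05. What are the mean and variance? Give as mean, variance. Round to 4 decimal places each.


mean = 1/lam, var = 1/lam^2
mean = 1 / 6.05 = 20/121 ≈ 0.165289
lam^2 = 6.05^2 = 36.6025
var = 1 / 36.6025 ≈ 0.027321

0.1653, 0.0273


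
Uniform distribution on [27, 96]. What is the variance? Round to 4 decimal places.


Var = (b-a)^2 / 12
(b-a)^2 = (96 - 27)^2 = 4761
Var = 4761/12 = 396.75

396.7500


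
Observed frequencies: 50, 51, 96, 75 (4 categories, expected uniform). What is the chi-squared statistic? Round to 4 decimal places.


chi2 = sum((O-E)^2/E), E = total/4
total = 272, E = 272/4 = 68
(50 - 68)^2 / 68 = 324 / 68 = 81/17 ≈ 4.764706
(51 - 68)^2 / 68 = 289 / 68 = 4.25
(96 - 68)^2 / 68 = 784 / 68 = 196/17 ≈ 11.529412
(75 - 68)^2 / 68 = 49 / 68 = 49/68 ≈ 0.720588
chi2 = 723/34 ≈ 21.264706

21.2647


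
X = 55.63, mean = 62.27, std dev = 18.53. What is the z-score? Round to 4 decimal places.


z = (X - mu) / sigma
X - mu = 55.63 - 62.27 = -6.64
z = -6.64 / 18.53 = -664/1853 ≈ -0.358338

-0.3583


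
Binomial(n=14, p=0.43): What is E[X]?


E[X] = n*p = 14 * 0.43 = 6.02

6.02


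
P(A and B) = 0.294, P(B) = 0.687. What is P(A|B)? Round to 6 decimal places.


P(A|B) = P(A and B) / P(B) = 0.294 / 0.687 = 98/229 ≈ 0.42794760

0.427948


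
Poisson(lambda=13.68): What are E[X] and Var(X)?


E[X] = Var(X) = lambda = 13.68

13.68, 13.68


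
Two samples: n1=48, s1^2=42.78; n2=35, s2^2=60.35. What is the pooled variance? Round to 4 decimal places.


sp^2 = ((n1-1)*s1^2 + (n2-1)*s2^2)/(n1+n2-2)
(n1-1)*s1^2 = 47 * 42.78 = 2010.66
(n2-1)*s2^2 = 34 * 60.35 = 2051.9
numerator = 2010.66 + 2051.9 = 4062.56
n1+n2-2 = 81
sp^2 = 4062.56 / 81 = 101564/2025 ≈ 50.155062

50.1551


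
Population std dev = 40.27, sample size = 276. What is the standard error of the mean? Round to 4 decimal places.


SE = sigma / sqrt(n)
sqrt(276) ≈ 16.613248
SE = 40.27 / 16.613248 ≈ 2.423969

2.4240


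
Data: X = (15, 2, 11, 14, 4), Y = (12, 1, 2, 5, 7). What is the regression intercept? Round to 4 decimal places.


a = ybar - b*xbar, where b = sum((xi-xbar)(yi-ybar)) / sum((xi-xbar)^2)
n = 5, xbar = 46/5 = 9.2, ybar = 27/5 = 5.4
Sxy = sum((xi-xbar)(yi-ybar)) = 53.6
Sxx = sum((xi-xbar)^2) = 138.8
b = Sxy / Sxx = 134/347 ≈ 0.386167
a = 5.4 - 0.386167 * 9.2 = 641/347 ≈ 1.847262

1.8473


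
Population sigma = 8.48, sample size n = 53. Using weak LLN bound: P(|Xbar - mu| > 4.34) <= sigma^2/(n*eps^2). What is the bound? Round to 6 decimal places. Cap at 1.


bound = min(1, sigma^2/(n*eps^2))
sigma^2 = 8.48^2 = 71.9104
n*eps^2 = 53 * 4.34^2 = 53 * 18.8356 = 998.2868
sigma^2/(n*eps^2) = 71.9104 / 998.2868 ≈ 0.07203381

0.072034


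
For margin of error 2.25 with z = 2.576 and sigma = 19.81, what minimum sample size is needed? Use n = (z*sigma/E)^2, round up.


z*sigma/E = 2.576 * 19.81 / 2.25 ≈ 22.680249
(z*sigma/E)^2 ≈ 514.393690
round up: n = 515

515


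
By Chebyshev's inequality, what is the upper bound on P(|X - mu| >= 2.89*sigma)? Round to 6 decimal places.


P <= 1/k^2
k^2 = 2.89^2 = 8.3521
1/k^2 = 1 / 8.3521 ≈ 0.11973037

0.119730


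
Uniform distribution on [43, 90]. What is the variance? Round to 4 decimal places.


Var = (b-a)^2 / 12
(b-a)^2 = (90 - 43)^2 = 2209
Var = 2209/12 ≈ 184.083333

184.0833


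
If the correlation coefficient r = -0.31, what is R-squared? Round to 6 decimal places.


R^2 = r^2 = (-0.31)^2 = 0.0961

0.096100


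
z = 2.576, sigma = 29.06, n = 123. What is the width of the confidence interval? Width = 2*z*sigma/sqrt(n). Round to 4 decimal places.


width = 2*z*sigma/sqrt(n)
2*z*sigma = 2 * 2.576 * 29.06 = 149.71712
sqrt(123) ≈ 11.090537
width = 149.71712 / 11.090537 ≈ 13.499538

13.4995


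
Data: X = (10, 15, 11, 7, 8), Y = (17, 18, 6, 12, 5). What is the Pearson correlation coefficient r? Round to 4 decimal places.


r = sum((xi-xbar)(yi-ybar)) / sqrt(sum((xi-xbar)^2) * sum((yi-ybar)^2))
n = 5, xbar = 51/5 = 10.2, ybar = 58/5 = 11.6
Sxy = sum((xi-xbar)(yi-ybar)) = 38.4
Sxx = sum((xi-xbar)^2) = 38.8
Syy = sum((yi-ybar)^2) = 145.2
sqrt(Sxx*Syy) ≈ 75.058377
r = Sxy / sqrt(Sxx*Syy) = 38.4 / 75.058377 ≈ 0.511602

0.5116


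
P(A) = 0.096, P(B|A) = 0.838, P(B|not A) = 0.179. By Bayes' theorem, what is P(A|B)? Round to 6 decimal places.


P(A|B) = P(B|A)*P(A) / P(B), P(B) = P(B|A)*P(A) + P(B|not A)*P(not A)
P(B|A)*P(A) = 0.838 * 0.096 = 0.080448
P(B|not A)*P(not A) = 0.179 * 0.904 = 0.161816
P(B) = 0.080448 + 0.161816 = 0.242264
P(A|B) = 0.080448 / 0.242264 ≈ 0.33206750

0.332067


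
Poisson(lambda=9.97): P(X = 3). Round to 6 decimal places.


P = e^(-lam) * lam^k / k!
e^(-9.97) ≈ 0.00004678256
lam^k = 9.97^3 = 991.026973
k! = 3! = 6
P = 0.00004678256 * 991.026973 / 6 ≈ 0.007727

0.007727


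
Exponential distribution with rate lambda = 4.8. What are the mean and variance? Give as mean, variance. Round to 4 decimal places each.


mean = 1/lam, var = 1/lam^2
mean = 1 / 4.8 = 5/24 ≈ 0.208333
lam^2 = 4.8^2 = 23.04
var = 1 / 23.04 = 25/576 ≈ 0.043403

0.2083, 0.0434


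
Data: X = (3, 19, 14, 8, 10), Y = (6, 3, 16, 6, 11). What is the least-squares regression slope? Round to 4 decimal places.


b = sum((xi-xbar)(yi-ybar)) / sum((xi-xbar)^2)
n = 5, xbar = 54/5 = 10.8, ybar = 42/5 = 8.4
Sxy = sum((xi-xbar)(yi-ybar)) = 3.4
Sxx = sum((xi-xbar)^2) = 146.8
b = Sxy / Sxx = 17/734 ≈ 0.023161

0.0232


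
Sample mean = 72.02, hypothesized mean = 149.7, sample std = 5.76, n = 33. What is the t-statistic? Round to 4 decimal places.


t = (xbar - mu0) / (s/sqrt(n))
xbar - mu0 = 72.02 - 149.7 = -77.68
sqrt(33) ≈ 5.74456265
s/sqrt(n) = 5.76 / 5.74456265 ≈ 1.00268730
t = -77.68 / 1.00268730 ≈ -77.471810

-77.4718


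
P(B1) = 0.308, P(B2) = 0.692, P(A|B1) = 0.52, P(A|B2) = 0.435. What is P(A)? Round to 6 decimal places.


P(A) = P(A|B1)*P(B1) + P(A|B2)*P(B2)
P(A|B1)*P(B1) = 0.52 * 0.308 = 0.16016
P(A|B2)*P(B2) = 0.435 * 0.692 = 0.30102
P(A) = 0.16016 + 0.30102 = 0.46118

0.461180


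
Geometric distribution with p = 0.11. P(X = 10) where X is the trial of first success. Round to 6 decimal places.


P = (1-p)^(k-1) * p
(1-p)^(k-1) = 0.89^9 ≈ 0.3503564
P = 0.3503564 * 0.11 ≈ 0.03853920

0.038539


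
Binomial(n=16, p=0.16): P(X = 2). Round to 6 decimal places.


P = C(n,k) * p^k * (1-p)^(n-k)
C(16,2) = 120
p^k = 0.16^2 = 0.0256
(1-p)^(n-k) = 0.84^14 ≈ 0.08707831
P = 120 * 0.0256 * 0.08707831 ≈ 0.267505

0.267505


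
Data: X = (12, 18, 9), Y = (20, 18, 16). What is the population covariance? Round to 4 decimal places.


Cov = (1/n)*sum((xi-xbar)(yi-ybar))
n = 3, xbar = 39/3 = 13, ybar = 54/3 = 18
sum((xi-xbar)(yi-ybar)) = 6
Cov = 6 / 3 = 2

2.0000


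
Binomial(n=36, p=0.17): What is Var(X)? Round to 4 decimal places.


Var = n*p*(1-p) = 36 * 0.17 * 0.83 = 5.0796

5.0796


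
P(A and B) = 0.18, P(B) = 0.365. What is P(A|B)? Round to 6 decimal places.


P(A|B) = P(A and B) / P(B) = 0.18 / 0.365 = 36/73 ≈ 0.49315068

0.493151


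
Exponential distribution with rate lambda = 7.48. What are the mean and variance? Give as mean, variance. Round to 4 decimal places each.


mean = 1/lam, var = 1/lam^2
mean = 1 / 7.48 = 25/187 ≈ 0.133690
lam^2 = 7.48^2 = 55.9504
var = 1 / 55.9504 ≈ 0.017873

0.1337, 0.0179


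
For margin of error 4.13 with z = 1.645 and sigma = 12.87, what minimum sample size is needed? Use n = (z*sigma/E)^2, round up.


z*sigma/E = 1.645 * 12.87 / 4.13 ≈ 5.126186
(z*sigma/E)^2 ≈ 26.277787
round up: n = 27

27


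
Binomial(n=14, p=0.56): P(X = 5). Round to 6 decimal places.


P = C(n,k) * p^k * (1-p)^(n-k)
C(14,5) = 2002
p^k = 0.56^5 ≈ 0.05507318
(1-p)^(n-k) = 0.44^9 ≈ 0.0006181218
P = 2002 * 0.05507318 * 0.0006181218 ≈ 0.068152

0.068152


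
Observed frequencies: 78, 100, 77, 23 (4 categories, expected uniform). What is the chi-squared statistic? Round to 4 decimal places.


chi2 = sum((O-E)^2/E), E = total/4
total = 278, E = 278/4 = 69.5
(78 - 69.5)^2 / 69.5 = 72.25 / 69.5 = 289/278 ≈ 1.039568
(100 - 69.5)^2 / 69.5 = 930.25 / 69.5 = 3721/278 ≈ 13.384892
(77 - 69.5)^2 / 69.5 = 56.25 / 69.5 = 225/278 ≈ 0.809353
(23 - 69.5)^2 / 69.5 = 2162.25 / 69.5 = 8649/278 ≈ 31.111511
chi2 = 6442/139 ≈ 46.345324

46.3453


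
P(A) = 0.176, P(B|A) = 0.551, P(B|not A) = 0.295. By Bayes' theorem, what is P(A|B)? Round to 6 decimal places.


P(A|B) = P(B|A)*P(A) / P(B), P(B) = P(B|A)*P(A) + P(B|not A)*P(not A)
P(B|A)*P(A) = 0.551 * 0.176 = 0.096976
P(B|not A)*P(not A) = 0.295 * 0.824 = 0.24308
P(B) = 0.096976 + 0.24308 = 0.340056
P(A|B) = 0.096976 / 0.340056 ≈ 0.28517656

0.285177


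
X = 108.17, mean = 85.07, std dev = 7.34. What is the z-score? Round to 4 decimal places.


z = (X - mu) / sigma
X - mu = 108.17 - 85.07 = 23.1
z = 23.1 / 7.34 = 1155/367 ≈ 3.147139

3.1471


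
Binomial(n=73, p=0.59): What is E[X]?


E[X] = n*p = 73 * 0.59 = 43.07

43.07


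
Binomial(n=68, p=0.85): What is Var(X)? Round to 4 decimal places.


Var = n*p*(1-p) = 68 * 0.85 * 0.15 = 8.67

8.6700


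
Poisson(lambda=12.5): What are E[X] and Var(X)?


E[X] = Var(X) = lambda = 12.5

12.5, 12.5


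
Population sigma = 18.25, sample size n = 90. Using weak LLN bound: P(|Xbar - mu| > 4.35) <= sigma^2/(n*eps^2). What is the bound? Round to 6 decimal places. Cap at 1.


bound = min(1, sigma^2/(n*eps^2))
sigma^2 = 18.25^2 = 333.0625
n*eps^2 = 90 * 4.35^2 = 90 * 18.9225 = 1703.025
sigma^2/(n*eps^2) = 333.0625 / 1703.025 ≈ 0.19557112

0.195571


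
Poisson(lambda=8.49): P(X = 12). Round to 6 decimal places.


P = e^(-lam) * lam^k / k!
e^(-8.49) ≈ 0.0002055133
lam^k = 8.49^12 ≈ 140246581101.484314
k! = 12! = 479001600
P = 0.0002055133 * 140246581101.484314 / 479001600 ≈ 0.060172

0.060172


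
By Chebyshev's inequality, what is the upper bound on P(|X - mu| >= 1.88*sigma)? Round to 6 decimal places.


P <= 1/k^2
k^2 = 1.88^2 = 3.5344
1/k^2 = 1 / 3.5344 = 625/2209 ≈ 0.28293345

0.282933


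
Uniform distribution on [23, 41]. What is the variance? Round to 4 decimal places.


Var = (b-a)^2 / 12
(b-a)^2 = (41 - 23)^2 = 324
Var = 324/12 = 27

27.0000


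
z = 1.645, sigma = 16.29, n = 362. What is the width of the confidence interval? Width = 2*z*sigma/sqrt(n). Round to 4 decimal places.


width = 2*z*sigma/sqrt(n)
2*z*sigma = 2 * 1.645 * 16.29 = 53.5941
sqrt(362) ≈ 19.026298
width = 53.5941 / 19.026298 ≈ 2.816843

2.8168


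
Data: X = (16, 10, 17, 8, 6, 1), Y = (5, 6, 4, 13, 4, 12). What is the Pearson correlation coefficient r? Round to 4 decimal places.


r = sum((xi-xbar)(yi-ybar)) / sqrt(sum((xi-xbar)^2) * sum((yi-ybar)^2))
n = 6, xbar = 58/6 = 29/3 ≈ 9.666667, ybar = 44/6 = 22/3 ≈ 7.333333
Sxy = sum((xi-xbar)(yi-ybar)) = -232/3 ≈ -77.333333
Sxx = sum((xi-xbar)^2) = 556/3 ≈ 185.333333
Syy = sum((yi-ybar)^2) = 250/3 ≈ 83.333333
sqrt(Sxx*Syy) ≈ 124.275679
r = Sxy / sqrt(Sxx*Syy) = -77.333333 / 124.275679 ≈ -0.622272

-0.6223


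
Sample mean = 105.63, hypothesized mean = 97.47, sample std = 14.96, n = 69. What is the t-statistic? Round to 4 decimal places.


t = (xbar - mu0) / (s/sqrt(n))
xbar - mu0 = 105.63 - 97.47 = 8.16
sqrt(69) ≈ 8.30662386
s/sqrt(n) = 14.96 / 8.30662386 ≈ 1.80097236
t = 8.16 / 1.80097236 ≈ 4.530886

4.5309


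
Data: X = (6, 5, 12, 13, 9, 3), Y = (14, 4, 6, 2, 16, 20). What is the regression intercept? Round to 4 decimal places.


a = ybar - b*xbar, where b = sum((xi-xbar)(yi-ybar)) / sum((xi-xbar)^2)
n = 6, xbar = 48/6 = 8, ybar = 62/6 = 31/3 ≈ 10.333333
Sxy = sum((xi-xbar)(yi-ybar)) = -90
Sxx = sum((xi-xbar)^2) = 80
b = Sxy / Sxx = -1.125
a = 10.333333 - (-1.125) * 8 = 58/3 ≈ 19.333333

19.3333
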